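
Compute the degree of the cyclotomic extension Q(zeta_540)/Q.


The degree equals Euler's totient phi(540).
540 = 2^2 * 3^3 * 5
phi(540) = 144

144


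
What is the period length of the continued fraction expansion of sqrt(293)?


Run the CF algorithm for sqrt(293).
a_0 = floor(sqrt(293)) = 17; set m_0=0, q_0=1.
Recurrence: m' = q*a - m,  q' = (d - m'^2)/q,  a' = floor((a_0 + m')/q').
  step 1: m=17, q=4, a=8
  step 2: m=15, q=17, a=1
  step 3: m=2, q=17, a=1
  step 4: m=15, q=4, a=8
  step 5: m=17, q=1, a=34
a_5 = 2*a_0 = 34, so the period closes here.
sqrt(293) = [17; 8, 1, 1, 8, 34]
Period length = 5

5


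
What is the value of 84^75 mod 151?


p = 151 is prime and the exponent is (p-1)/2 = 75, so by Euler's criterion 84^75 = (84/151) = +1 or -1 mod 151.
Compute by square-and-multiply:
  75 = 64 + 8 + 2 + 1 (binary 1001011)
  Repeated squaring mod 151: 84^1 = 84, 84^2 = 110, 84^4 = 20, 84^8 = 98, 84^16 = 91, 84^32 = 127, 84^64 = 123
  84^75 = 84^64 * 84^8 * 84^2 * 84^1 = 123 * 98 * 110 * 84 mod 151
    123 * 98 = 12054 = 125 mod 151
    125 * 110 = 13750 = 9 mod 151
    9 * 84 = 756 = 1 mod 151
  84^75 = 1 mod 151
Result 1: 84 is a quadratic residue mod 151.
84^75 mod 151 = 1

1


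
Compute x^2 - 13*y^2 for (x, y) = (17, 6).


x^2 - d*y^2
= 17^2 - 13*6^2
= 289 - 468
= -179

-179


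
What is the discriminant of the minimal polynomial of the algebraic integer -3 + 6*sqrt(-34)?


The element -3 + 6*sqrt(-34) has minimal polynomial:
x^2 + 6*x + 1233
Discriminant = (6)^2 - 4*(1233)
= 36 - 4932
= -4896

-4896


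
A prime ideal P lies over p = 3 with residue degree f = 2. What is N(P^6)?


N(P^a) = p^(a*f)
= 3^(6*2)
= 3^12
= 531441

531441


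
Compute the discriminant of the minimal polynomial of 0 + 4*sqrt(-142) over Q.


The element 0 + 4*sqrt(-142) has minimal polynomial:
x^2 + 0*x + 2272
Discriminant = (0)^2 - 4*(2272)
= 0 - 9088
= -9088

-9088


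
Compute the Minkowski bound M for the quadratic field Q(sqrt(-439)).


d = -439, d mod 4 = 1, so disc(K) = d = -439; |disc(K)| = 439
Imaginary quadratic field, so n = 2, s = r2 = 1, r1 = 0
M = (n!/n^n) * (4/pi)^s * sqrt(|disc(K)|) = (2!/2^2) * (4/pi)^1 * sqrt(439)
= 0.5 * 1.273240 * 20.952327
= 13.3387

13.3387


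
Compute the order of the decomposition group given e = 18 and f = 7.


|D_P| = e * f
= 18 * 7
= 126

126


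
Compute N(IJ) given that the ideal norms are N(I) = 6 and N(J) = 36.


N(IJ) = N(I) * N(J)
= 6 * 36
= 216

216


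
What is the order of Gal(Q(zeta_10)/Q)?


|Gal(Q(zeta_10)/Q)| = phi(10)
= 4

4


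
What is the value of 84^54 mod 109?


p = 109 is prime and the exponent is (p-1)/2 = 54, so by Euler's criterion 84^54 = (84/109) = +1 or -1 mod 109.
Compute by square-and-multiply:
  54 = 32 + 16 + 4 + 2 (binary 110110)
  Repeated squaring mod 109: 84^1 = 84, 84^2 = 80, 84^4 = 78, 84^8 = 89, 84^16 = 73, 84^32 = 97
  84^54 = 84^32 * 84^16 * 84^4 * 84^2 = 97 * 73 * 78 * 80 mod 109
    97 * 73 = 7081 = 105 mod 109
    105 * 78 = 8190 = 15 mod 109
    15 * 80 = 1200 = 1 mod 109
  84^54 = 1 mod 109
Result 1: 84 is a quadratic residue mod 109.
84^54 mod 109 = 1

1


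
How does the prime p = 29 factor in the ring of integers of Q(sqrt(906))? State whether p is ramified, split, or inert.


K = Q(sqrt(906)). Since d mod 4 = 2, disc(K) = 3624.
Check p | disc: 3624 mod 29 = 28.
p does not divide disc. Compute Legendre symbol (d/p):
7^((29-1)/2) mod 29 = 1
(d/p) = 1, so p splits: (p) = P*P' with e=1, f=1, g=2.
Therefore p is split.

split


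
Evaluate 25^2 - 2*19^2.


x^2 - d*y^2
= 25^2 - 2*19^2
= 625 - 722
= -97

-97


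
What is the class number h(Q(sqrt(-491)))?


K = Q(sqrt(-491)). d mod 4 = 1, so D = disc(K) = d = -491
h(K) equals the number of primitive reduced positive-definite forms (a, b, c) = a*x^2 + b*x*y + c*y^2 with b^2 - 4ac = D,
where reduced means |b| <= a <= c, with b >= 0 whenever |b| = a or a = c, and primitive means gcd(a, b, c) = 1.
Reduced forces 3a^2 <= |D| = 491, so 1 <= a <= 12; b must have the parity of D, and c = (b^2 - D)/(4a) must be an integer >= a.
Enumerate a = 1..12, b in [-a, a]:
  a=1: (1, 1, 123)  [1]
  a=2: none
  a=3: (3, -1, 41), (3, 1, 41)  [2]
  a=4: none
  a=5: (5, -3, 25), (5, 3, 25)  [2]
  a=6..8: none
  a=9: (9, -7, 15), (9, 7, 15)  [2]
  a=10: none
  a=11: (11, -9, 13), (11, 9, 13)  [2]
  a=12: none
Total reduced forms: 1 + 2 + 2 + 2 + 2 = 9
h = 9

9


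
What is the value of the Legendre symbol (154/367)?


p = 367 is prime, so compute (154/367) with the reciprocity algorithm (Jacobi-symbol steps: pull out 2s via (2/n), flip via reciprocity, reduce):
  pull out 2: (2/367) = +1  (since 367 mod 8 = 7)
  reciprocity: (77/367) -> +(367/77)
  reduce: (59/77)
  reciprocity: (59/77) -> +(77/59)
  reduce: (18/59)
  pull out 2: (2/59) = -1  (since 59 mod 8 = 3)
  reciprocity: (9/59) -> +(59/9)
  reduce: (5/9)
  reciprocity: (5/9) -> +(9/5)
  reduce: (4/5)
  pull out 2: (2/5) = -1  (since 5 mod 8 = 5)
  pull out 2: (2/5) = -1  (since 5 mod 8 = 5)
  (1/5) = 1
Product of signs = -1
(154/367) = -1

-1


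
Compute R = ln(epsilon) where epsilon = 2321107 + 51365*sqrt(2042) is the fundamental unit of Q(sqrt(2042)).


epsilon = 2321107 + 51365*sqrt(2042)
= 4.6422e+06
R = ln(4.6422e+06)
= 15.3507

15.3507


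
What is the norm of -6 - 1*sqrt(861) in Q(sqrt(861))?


N(a + b*sqrt(d)) = a^2 - d*b^2
= (-6)^2 - (861)*(-1)^2
= 36 - 861
= -825

-825


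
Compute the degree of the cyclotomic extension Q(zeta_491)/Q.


The degree equals Euler's totient phi(491).
491 = 491
phi(491) = 490

490


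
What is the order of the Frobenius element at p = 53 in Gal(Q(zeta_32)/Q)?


The Frobenius at p in Gal(Q(zeta_n)/Q) = (Z/nZ)* is the class of p, so its order is ord_32(53), the smallest k >= 1 with 53^k = 1 mod 32.
n = 32 = 2^5, phi(32) = 16; the order divides phi(n).
Divisors of 16: 1, 2, 4, 8, 16
Repeated squaring mod 32: 53^1 = 21, 53^2 = 25, 53^4 = 17, 53^8 = 1, 53^16 = 1
Test divisors in increasing order:
  k=1: 53^1 = 21 mod 32
  k=2: 53^2 = 25 mod 32
  k=4: 53^4 = 17 mod 32
  k=8: 53^8 = 1 mod 32  <- first divisor giving 1
Order = 8

8


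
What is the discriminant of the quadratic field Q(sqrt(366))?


For K = Q(sqrt(d)) with d squarefree: disc(K) = d if d = 1 mod 4, and disc(K) = 4d if d = 2 or 3 mod 4.
Here d = 366, and d mod 4 = 2.
d = 2 mod 4, not 1 (O_K = Z[sqrt(d)]), so disc(K) = 4d = 4 * (366) = 1464

1464


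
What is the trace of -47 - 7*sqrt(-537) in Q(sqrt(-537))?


Tr(a + b*sqrt(d)) = (a + b*sqrt(d)) + (a - b*sqrt(d)) = 2a
= 2 * (-47)
= -94

-94


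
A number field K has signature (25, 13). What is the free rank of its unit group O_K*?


By Dirichlet's unit theorem:
rank = r1 + r2 - 1
= 25 + 13 - 1
= 37

37


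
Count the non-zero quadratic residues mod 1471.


For prime p, the number of non-zero quadratic residues is (p-1)/2.
= (1471-1)/2
= 735

735


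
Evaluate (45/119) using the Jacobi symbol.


Compute (45/119) via quadratic reciprocity:
  reciprocity: (45/119) -> +(119/45)
  reduce: (29/45)
  reciprocity: (29/45) -> +(45/29)
  reduce: (16/29)
  pull out 2: (2/29) = -1  (since 29 mod 8 = 5)
  pull out 2: (2/29) = -1  (since 29 mod 8 = 5)
  pull out 2: (2/29) = -1  (since 29 mod 8 = 5)
  pull out 2: (2/29) = -1  (since 29 mod 8 = 5)
  (1/29) = 1
Product of signs = 1

1


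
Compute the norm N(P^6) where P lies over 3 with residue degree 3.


N(P^a) = p^(a*f)
= 3^(6*3)
= 3^18
= 387420489

387420489


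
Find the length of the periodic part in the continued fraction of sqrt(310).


Run the CF algorithm for sqrt(310).
a_0 = floor(sqrt(310)) = 17; set m_0=0, q_0=1.
Recurrence: m' = q*a - m,  q' = (d - m'^2)/q,  a' = floor((a_0 + m')/q').
  step 1: m=17, q=21, a=1
  step 2: m=4, q=14, a=1
  step 3: m=10, q=15, a=1
  step 4: m=5, q=19, a=1
  step 5: m=14, q=6, a=5
  step 6: m=16, q=9, a=3
  step 7: m=11, q=21, a=1
  step 8: m=10, q=10, a=2
  step 9: m=10, q=21, a=1
  step 10: m=11, q=9, a=3
  step 11: m=16, q=6, a=5
  step 12: m=14, q=19, a=1
  step 13: m=5, q=15, a=1
  step 14: m=10, q=14, a=1
  step 15: m=4, q=21, a=1
  step 16: m=17, q=1, a=34
a_16 = 2*a_0 = 34, so the period closes here.
sqrt(310) = [17; 1, 1, 1, 1, 5, 3, 1, 2, 1, 3, 5, 1, 1, 1, 1, 34]
Period length = 16

16


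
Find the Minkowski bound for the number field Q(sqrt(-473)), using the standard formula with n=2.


d = -473, d mod 4 = 3, so disc(K) = 4d = -1892; |disc(K)| = 1892
Imaginary quadratic field, so n = 2, s = r2 = 1, r1 = 0
M = (n!/n^n) * (4/pi)^s * sqrt(|disc(K)|) = (2!/2^2) * (4/pi)^1 * sqrt(1892)
= 0.5 * 1.273240 * 43.497126
= 27.6911

27.6911


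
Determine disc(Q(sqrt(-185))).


For K = Q(sqrt(d)) with d squarefree: disc(K) = d if d = 1 mod 4, and disc(K) = 4d if d = 2 or 3 mod 4.
Here d = -185, and d mod 4 = 3.
d = 3 mod 4, not 1 (O_K = Z[sqrt(d)]), so disc(K) = 4d = 4 * (-185) = -740

-740


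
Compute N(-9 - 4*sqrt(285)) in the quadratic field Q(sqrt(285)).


N(a + b*sqrt(d)) = a^2 - d*b^2
= (-9)^2 - (285)*(-4)^2
= 81 - 4560
= -4479

-4479


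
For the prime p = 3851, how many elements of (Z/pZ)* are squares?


For prime p, the number of non-zero quadratic residues is (p-1)/2.
= (3851-1)/2
= 1925

1925


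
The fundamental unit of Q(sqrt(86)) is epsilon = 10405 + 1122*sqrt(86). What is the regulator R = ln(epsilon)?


epsilon = 10405 + 1122*sqrt(86)
= 20810.0000
R = ln(20810.0000)
= 9.9432

9.9432


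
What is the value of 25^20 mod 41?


p = 41 is prime and the exponent is (p-1)/2 = 20, so by Euler's criterion 25^20 = (25/41) = +1 or -1 mod 41.
Compute by square-and-multiply:
  20 = 16 + 4 (binary 10100)
  Repeated squaring mod 41: 25^1 = 25, 25^2 = 10, 25^4 = 18, 25^8 = 37, 25^16 = 16
  25^20 = 25^16 * 25^4 = 16 * 18 mod 41
    16 * 18 = 288 = 1 mod 41
  25^20 = 1 mod 41
Result 1: 25 is a quadratic residue mod 41.
25^20 mod 41 = 1

1


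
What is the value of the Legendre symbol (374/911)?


p = 911 is prime, so compute (374/911) with the reciprocity algorithm (Jacobi-symbol steps: pull out 2s via (2/n), flip via reciprocity, reduce):
  pull out 2: (2/911) = +1  (since 911 mod 8 = 7)
  reciprocity: (187/911) -> -(911/187)
  reduce: (163/187)
  reciprocity: (163/187) -> -(187/163)
  reduce: (24/163)
  pull out 2: (2/163) = -1  (since 163 mod 8 = 3)
  pull out 2: (2/163) = -1  (since 163 mod 8 = 3)
  pull out 2: (2/163) = -1  (since 163 mod 8 = 3)
  reciprocity: (3/163) -> -(163/3)
  reduce: (1/3)
  (1/3) = 1
Product of signs = 1
(374/911) = 1

1


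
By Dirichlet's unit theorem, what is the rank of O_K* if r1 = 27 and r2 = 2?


By Dirichlet's unit theorem:
rank = r1 + r2 - 1
= 27 + 2 - 1
= 28

28


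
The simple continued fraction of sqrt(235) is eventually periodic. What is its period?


Run the CF algorithm for sqrt(235).
a_0 = floor(sqrt(235)) = 15; set m_0=0, q_0=1.
Recurrence: m' = q*a - m,  q' = (d - m'^2)/q,  a' = floor((a_0 + m')/q').
  step 1: m=15, q=10, a=3
  step 2: m=15, q=1, a=30
a_2 = 2*a_0 = 30, so the period closes here.
sqrt(235) = [15; 3, 30]
Period length = 2

2


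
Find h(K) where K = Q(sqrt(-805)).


K = Q(sqrt(-805)). d mod 4 = 3, so D = disc(K) = 4d = -3220
h(K) equals the number of primitive reduced positive-definite forms (a, b, c) = a*x^2 + b*x*y + c*y^2 with b^2 - 4ac = D,
where reduced means |b| <= a <= c, with b >= 0 whenever |b| = a or a = c, and primitive means gcd(a, b, c) = 1.
Reduced forces 3a^2 <= |D| = 3220, so 1 <= a <= 32; b must have the parity of D, and c = (b^2 - D)/(4a) must be an integer >= a.
Enumerate a = 1..32, b in [-a, a]:
  a=1: (1, 0, 805)  [1]
  a=2: (2, 2, 403)  [1]
  a=3..4: none
  a=5: (5, 0, 161)  [1]
  a=6: none
  a=7: (7, 0, 115)  [1]
  a=8..9: none
  a=10: (10, 10, 83)  [1]
  a=11: (11, -6, 74), (11, 6, 74)  [2]
  a=12: none
  a=13: (13, -2, 62), (13, 2, 62)  [2]
  a=14: (14, 14, 61)  [1]
  a=15..21: none
  a=22: (22, -6, 37), (22, 6, 37)  [2]
  a=23: (23, 0, 35)  [1]
  a=24..25: none
  a=26: (26, -2, 31), (26, 2, 31)  [2]
  a=27..28: none
  a=29: (29, 12, 29)  [1]
  a=30..32: none
Total reduced forms: 1 + 1 + 1 + 1 + 1 + 2 + 2 + 1 + 2 + 1 + 2 + 1 = 16
h = 16

16


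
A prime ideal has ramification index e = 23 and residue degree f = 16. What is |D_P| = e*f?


|D_P| = e * f
= 23 * 16
= 368

368


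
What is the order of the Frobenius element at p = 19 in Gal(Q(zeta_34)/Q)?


The Frobenius at p in Gal(Q(zeta_n)/Q) = (Z/nZ)* is the class of p, so its order is ord_34(19), the smallest k >= 1 with 19^k = 1 mod 34.
n = 34 = 2 * 17, phi(34) = 16; the order divides phi(n).
Divisors of 16: 1, 2, 4, 8, 16
Repeated squaring mod 34: 19^1 = 19, 19^2 = 21, 19^4 = 33, 19^8 = 1, 19^16 = 1
Test divisors in increasing order:
  k=1: 19^1 = 19 mod 34
  k=2: 19^2 = 21 mod 34
  k=4: 19^4 = 33 mod 34
  k=8: 19^8 = 1 mod 34  <- first divisor giving 1
Order = 8

8


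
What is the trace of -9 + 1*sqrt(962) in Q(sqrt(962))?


Tr(a + b*sqrt(d)) = (a + b*sqrt(d)) + (a - b*sqrt(d)) = 2a
= 2 * (-9)
= -18

-18


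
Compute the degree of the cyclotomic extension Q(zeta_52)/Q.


The degree equals Euler's totient phi(52).
52 = 2^2 * 13
phi(52) = 24

24


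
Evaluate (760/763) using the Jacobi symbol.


Compute (760/763) via quadratic reciprocity:
  pull out 2: (2/763) = -1  (since 763 mod 8 = 3)
  pull out 2: (2/763) = -1  (since 763 mod 8 = 3)
  pull out 2: (2/763) = -1  (since 763 mod 8 = 3)
  reciprocity: (95/763) -> -(763/95)
  reduce: (3/95)
  reciprocity: (3/95) -> -(95/3)
  reduce: (2/3)
  pull out 2: (2/3) = -1  (since 3 mod 8 = 3)
  (1/3) = 1
Product of signs = 1

1


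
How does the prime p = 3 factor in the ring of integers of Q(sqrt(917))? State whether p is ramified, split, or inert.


K = Q(sqrt(917)). Since d mod 4 = 1, disc(K) = 917.
Check p | disc: 917 mod 3 = 2.
p does not divide disc. Compute Legendre symbol (d/p):
2^((3-1)/2) mod 3 = -1
(d/p) = -1, so p is inert: (p) stays prime with e=1, f=2, g=1.
Therefore p is inert.

inert


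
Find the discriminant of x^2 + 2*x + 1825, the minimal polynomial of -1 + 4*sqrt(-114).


The element -1 + 4*sqrt(-114) has minimal polynomial:
x^2 + 2*x + 1825
Discriminant = (2)^2 - 4*(1825)
= 4 - 7300
= -7296

-7296


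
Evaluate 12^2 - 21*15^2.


x^2 - d*y^2
= 12^2 - 21*15^2
= 144 - 4725
= -4581

-4581


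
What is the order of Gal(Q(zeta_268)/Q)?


|Gal(Q(zeta_268)/Q)| = phi(268)
= 132

132


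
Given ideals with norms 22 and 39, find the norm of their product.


N(IJ) = N(I) * N(J)
= 22 * 39
= 858

858


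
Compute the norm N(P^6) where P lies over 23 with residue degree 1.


N(P^a) = p^(a*f)
= 23^(6*1)
= 23^6
= 148035889

148035889


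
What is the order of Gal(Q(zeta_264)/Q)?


|Gal(Q(zeta_264)/Q)| = phi(264)
= 80

80


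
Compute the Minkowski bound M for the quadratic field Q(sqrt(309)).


d = 309, d mod 4 = 1, so disc(K) = d = 309; |disc(K)| = 309
Real quadratic field, so n = 2, s = r2 = 0, r1 = 2
M = (n!/n^n) * (4/pi)^s * sqrt(|disc(K)|) = (2!/2^2) * (4/pi)^0 * sqrt(309)
= 0.5 * 1.000000 * 17.578396
= 8.7892

8.7892


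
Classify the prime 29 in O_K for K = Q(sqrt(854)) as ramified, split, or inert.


K = Q(sqrt(854)). Since d mod 4 = 2, disc(K) = 3416.
Check p | disc: 3416 mod 29 = 23.
p does not divide disc. Compute Legendre symbol (d/p):
13^((29-1)/2) mod 29 = 1
(d/p) = 1, so p splits: (p) = P*P' with e=1, f=1, g=2.
Therefore p is split.

split


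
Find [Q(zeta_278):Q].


The degree equals Euler's totient phi(278).
278 = 2 * 139
phi(278) = 138

138


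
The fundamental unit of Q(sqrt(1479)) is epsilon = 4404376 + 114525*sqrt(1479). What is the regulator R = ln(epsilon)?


epsilon = 4404376 + 114525*sqrt(1479)
= 8.8088e+06
R = ln(8.8088e+06)
= 15.9913

15.9913


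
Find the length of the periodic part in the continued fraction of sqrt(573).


Run the CF algorithm for sqrt(573).
a_0 = floor(sqrt(573)) = 23; set m_0=0, q_0=1.
Recurrence: m' = q*a - m,  q' = (d - m'^2)/q,  a' = floor((a_0 + m')/q').
  step 1: m=23, q=44, a=1
  step 2: m=21, q=3, a=14
  step 3: m=21, q=44, a=1
  step 4: m=23, q=1, a=46
a_4 = 2*a_0 = 46, so the period closes here.
sqrt(573) = [23; 1, 14, 1, 46]
Period length = 4

4


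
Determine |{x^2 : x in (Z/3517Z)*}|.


For prime p, the number of non-zero quadratic residues is (p-1)/2.
= (3517-1)/2
= 1758

1758


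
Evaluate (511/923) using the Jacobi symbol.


Compute (511/923) via quadratic reciprocity:
  reciprocity: (511/923) -> -(923/511)
  reduce: (412/511)
  pull out 2: (2/511) = +1  (since 511 mod 8 = 7)
  pull out 2: (2/511) = +1  (since 511 mod 8 = 7)
  reciprocity: (103/511) -> -(511/103)
  reduce: (99/103)
  reciprocity: (99/103) -> -(103/99)
  reduce: (4/99)
  pull out 2: (2/99) = -1  (since 99 mod 8 = 3)
  pull out 2: (2/99) = -1  (since 99 mod 8 = 3)
  (1/99) = 1
Product of signs = -1

-1


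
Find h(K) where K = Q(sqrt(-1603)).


K = Q(sqrt(-1603)). d mod 4 = 1, so D = disc(K) = d = -1603
h(K) equals the number of primitive reduced positive-definite forms (a, b, c) = a*x^2 + b*x*y + c*y^2 with b^2 - 4ac = D,
where reduced means |b| <= a <= c, with b >= 0 whenever |b| = a or a = c, and primitive means gcd(a, b, c) = 1.
Reduced forces 3a^2 <= |D| = 1603, so 1 <= a <= 23; b must have the parity of D, and c = (b^2 - D)/(4a) must be an integer >= a.
Enumerate a = 1..23, b in [-a, a]:
  a=1: (1, 1, 401)  [1]
  a=2..6: none
  a=7: (7, 7, 59)  [1]
  a=8..10: none
  a=11: (11, -5, 37), (11, 5, 37)  [2]
  a=12: none
  a=13: (13, -3, 31), (13, 3, 31)  [2]
  a=14..23: none
Total reduced forms: 1 + 1 + 2 + 2 = 6
h = 6

6


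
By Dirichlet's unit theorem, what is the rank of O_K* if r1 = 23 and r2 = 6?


By Dirichlet's unit theorem:
rank = r1 + r2 - 1
= 23 + 6 - 1
= 28

28


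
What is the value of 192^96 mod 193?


p = 193 is prime and the exponent is (p-1)/2 = 96, so by Euler's criterion 192^96 = (192/193) = +1 or -1 mod 193.
Compute by square-and-multiply:
  96 = 64 + 32 (binary 1100000)
  Repeated squaring mod 193: 192^1 = 192, 192^2 = 1, 192^4 = 1, 192^8 = 1, 192^16 = 1, 192^32 = 1, 192^64 = 1
  192^96 = 192^64 * 192^32 = 1 * 1 mod 193
    1 * 1 = 1 = 1 mod 193
  192^96 = 1 mod 193
Result 1: 192 is a quadratic residue mod 193.
192^96 mod 193 = 1

1


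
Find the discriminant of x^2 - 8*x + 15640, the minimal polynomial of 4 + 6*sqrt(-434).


The element 4 + 6*sqrt(-434) has minimal polynomial:
x^2 - 8*x + 15640
Discriminant = (-8)^2 - 4*(15640)
= 64 - 62560
= -62496

-62496


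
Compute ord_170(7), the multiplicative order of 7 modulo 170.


We want ord_170(7), the smallest k >= 1 with 7^k = 1 mod 170.
n = 170 = 2 * 5 * 17, phi(170) = 64; the order divides phi(n).
Divisors of 64: 1, 2, 4, 8, 16, 32, 64
Repeated squaring mod 170: 7^1 = 7, 7^2 = 49, 7^4 = 21, 7^8 = 101, 7^16 = 1, 7^32 = 1, 7^64 = 1
Test divisors in increasing order:
  k=1: 7^1 = 7 mod 170
  k=2: 7^2 = 49 mod 170
  k=4: 7^4 = 21 mod 170
  k=8: 7^8 = 101 mod 170
  k=16: 7^16 = 1 mod 170  <- first divisor giving 1
Order = 16

16


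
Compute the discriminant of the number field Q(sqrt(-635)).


For K = Q(sqrt(d)) with d squarefree: disc(K) = d if d = 1 mod 4, and disc(K) = 4d if d = 2 or 3 mod 4.
Here d = -635, and d mod 4 = 1.
d = 1 mod 4 (O_K = Z[(1+sqrt(d))/2]), so disc(K) = d = -635

-635


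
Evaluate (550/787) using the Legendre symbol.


p = 787 is prime, so compute (550/787) with the reciprocity algorithm (Jacobi-symbol steps: pull out 2s via (2/n), flip via reciprocity, reduce):
  pull out 2: (2/787) = -1  (since 787 mod 8 = 3)
  reciprocity: (275/787) -> -(787/275)
  reduce: (237/275)
  reciprocity: (237/275) -> +(275/237)
  reduce: (38/237)
  pull out 2: (2/237) = -1  (since 237 mod 8 = 5)
  reciprocity: (19/237) -> +(237/19)
  reduce: (9/19)
  reciprocity: (9/19) -> +(19/9)
  reduce: (1/9)
  (1/9) = 1
Product of signs = -1
(550/787) = -1

-1


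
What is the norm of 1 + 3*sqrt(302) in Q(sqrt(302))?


N(a + b*sqrt(d)) = a^2 - d*b^2
= (1)^2 - (302)*(3)^2
= 1 - 2718
= -2717

-2717


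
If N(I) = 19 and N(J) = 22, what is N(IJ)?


N(IJ) = N(I) * N(J)
= 19 * 22
= 418

418


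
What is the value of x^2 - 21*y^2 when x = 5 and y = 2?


x^2 - d*y^2
= 5^2 - 21*2^2
= 25 - 84
= -59

-59


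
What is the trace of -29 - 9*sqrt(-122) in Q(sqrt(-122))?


Tr(a + b*sqrt(d)) = (a + b*sqrt(d)) + (a - b*sqrt(d)) = 2a
= 2 * (-29)
= -58

-58


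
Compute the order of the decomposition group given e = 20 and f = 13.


|D_P| = e * f
= 20 * 13
= 260

260


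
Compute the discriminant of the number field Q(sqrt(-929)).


For K = Q(sqrt(d)) with d squarefree: disc(K) = d if d = 1 mod 4, and disc(K) = 4d if d = 2 or 3 mod 4.
Here d = -929, and d mod 4 = 3.
d = 3 mod 4, not 1 (O_K = Z[sqrt(d)]), so disc(K) = 4d = 4 * (-929) = -3716

-3716


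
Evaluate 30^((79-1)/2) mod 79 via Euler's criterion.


p = 79 is prime and the exponent is (p-1)/2 = 39, so by Euler's criterion 30^39 = (30/79) = +1 or -1 mod 79.
Compute by square-and-multiply:
  39 = 32 + 4 + 2 + 1 (binary 100111)
  Repeated squaring mod 79: 30^1 = 30, 30^2 = 31, 30^4 = 13, 30^8 = 11, 30^16 = 42, 30^32 = 26
  30^39 = 30^32 * 30^4 * 30^2 * 30^1 = 26 * 13 * 31 * 30 mod 79
    26 * 13 = 338 = 22 mod 79
    22 * 31 = 682 = 50 mod 79
    50 * 30 = 1500 = 78 mod 79
  30^39 = 78 mod 79
Result 78 = p - 1 = -1 mod 79: 30 is a quadratic non-residue mod 79. As a residue in [0, p-1] the value is 78.
30^39 mod 79 = 78

78


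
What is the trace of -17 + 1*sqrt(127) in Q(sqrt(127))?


Tr(a + b*sqrt(d)) = (a + b*sqrt(d)) + (a - b*sqrt(d)) = 2a
= 2 * (-17)
= -34

-34


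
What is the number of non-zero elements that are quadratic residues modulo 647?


For prime p, the number of non-zero quadratic residues is (p-1)/2.
= (647-1)/2
= 323

323


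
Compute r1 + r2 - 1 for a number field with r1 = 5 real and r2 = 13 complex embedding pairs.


By Dirichlet's unit theorem:
rank = r1 + r2 - 1
= 5 + 13 - 1
= 17

17


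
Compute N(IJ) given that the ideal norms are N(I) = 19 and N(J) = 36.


N(IJ) = N(I) * N(J)
= 19 * 36
= 684

684


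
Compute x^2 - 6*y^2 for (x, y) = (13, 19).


x^2 - d*y^2
= 13^2 - 6*19^2
= 169 - 2166
= -1997

-1997


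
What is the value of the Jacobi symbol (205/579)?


Compute (205/579) via quadratic reciprocity:
  reciprocity: (205/579) -> +(579/205)
  reduce: (169/205)
  reciprocity: (169/205) -> +(205/169)
  reduce: (36/169)
  pull out 2: (2/169) = +1  (since 169 mod 8 = 1)
  pull out 2: (2/169) = +1  (since 169 mod 8 = 1)
  reciprocity: (9/169) -> +(169/9)
  reduce: (7/9)
  reciprocity: (7/9) -> +(9/7)
  reduce: (2/7)
  pull out 2: (2/7) = +1  (since 7 mod 8 = 7)
  (1/7) = 1
Product of signs = 1

1


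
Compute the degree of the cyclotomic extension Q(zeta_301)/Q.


The degree equals Euler's totient phi(301).
301 = 7 * 43
phi(301) = 252

252


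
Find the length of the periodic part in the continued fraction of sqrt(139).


Run the CF algorithm for sqrt(139).
a_0 = floor(sqrt(139)) = 11; set m_0=0, q_0=1.
Recurrence: m' = q*a - m,  q' = (d - m'^2)/q,  a' = floor((a_0 + m')/q').
  step 1: m=11, q=18, a=1
  step 2: m=7, q=5, a=3
  step 3: m=8, q=15, a=1
  step 4: m=7, q=6, a=3
  step 5: m=11, q=3, a=7
  step 6: m=10, q=13, a=1
  step 7: m=3, q=10, a=1
  step 8: m=7, q=9, a=2
  step 9: m=11, q=2, a=11
  step 10: m=11, q=9, a=2
  step 11: m=7, q=10, a=1
  step 12: m=3, q=13, a=1
  step 13: m=10, q=3, a=7
  step 14: m=11, q=6, a=3
  step 15: m=7, q=15, a=1
  step 16: m=8, q=5, a=3
  step 17: m=7, q=18, a=1
  step 18: m=11, q=1, a=22
a_18 = 2*a_0 = 22, so the period closes here.
sqrt(139) = [11; 1, 3, 1, 3, 7, 1, 1, 2, 11, 2, 1, 1, 7, 3, 1, 3, 1, 22]
Period length = 18

18


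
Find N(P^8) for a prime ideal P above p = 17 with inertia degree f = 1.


N(P^a) = p^(a*f)
= 17^(8*1)
= 17^8
= 6975757441

6975757441


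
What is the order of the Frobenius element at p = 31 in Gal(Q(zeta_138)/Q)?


The Frobenius at p in Gal(Q(zeta_n)/Q) = (Z/nZ)* is the class of p, so its order is ord_138(31), the smallest k >= 1 with 31^k = 1 mod 138.
n = 138 = 2 * 3 * 23, phi(138) = 44; the order divides phi(n).
Divisors of 44: 1, 2, 4, 11, 22, 44
Repeated squaring mod 138: 31^1 = 31, 31^2 = 133, 31^4 = 25, 31^8 = 73, 31^16 = 85, 31^32 = 49
Test divisors in increasing order:
  k=1: 31^1 = 31 mod 138
  k=2: 31^2 = 133 mod 138
  k=4: 31^4 = 25 mod 138
  k=11: 31^11 = 73 * 133 * 31 = 1 mod 138  <- first divisor giving 1
Order = 11

11


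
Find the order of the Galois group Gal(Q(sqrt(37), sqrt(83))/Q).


The 2 square roots of distinct primes are multiplicatively independent over Q,
so [K:Q] = 2^2 and Gal(K/Q) is isomorphic to (Z/2Z)^2.
|Gal| = 2^2 = 4

4


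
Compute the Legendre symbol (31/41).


p = 41 is prime, so compute (31/41) with the reciprocity algorithm (Jacobi-symbol steps: pull out 2s via (2/n), flip via reciprocity, reduce):
  reciprocity: (31/41) -> +(41/31)
  reduce: (10/31)
  pull out 2: (2/31) = +1  (since 31 mod 8 = 7)
  reciprocity: (5/31) -> +(31/5)
  reduce: (1/5)
  (1/5) = 1
Product of signs = 1
(31/41) = 1

1


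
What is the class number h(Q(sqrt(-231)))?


K = Q(sqrt(-231)). d mod 4 = 1, so D = disc(K) = d = -231
h(K) equals the number of primitive reduced positive-definite forms (a, b, c) = a*x^2 + b*x*y + c*y^2 with b^2 - 4ac = D,
where reduced means |b| <= a <= c, with b >= 0 whenever |b| = a or a = c, and primitive means gcd(a, b, c) = 1.
Reduced forces 3a^2 <= |D| = 231, so 1 <= a <= 8; b must have the parity of D, and c = (b^2 - D)/(4a) must be an integer >= a.
Enumerate a = 1..8, b in [-a, a]:
  a=1: (1, 1, 58)  [1]
  a=2: (2, -1, 29), (2, 1, 29)  [2]
  a=3: (3, 3, 20)  [1]
  a=4: (4, -3, 15), (4, 3, 15)  [2]
  a=5: (5, -3, 12), (5, 3, 12)  [2]
  a=6: (6, -3, 10), (6, 3, 10)  [2]
  a=7: (7, 7, 10)  [1]
  a=8: (8, 5, 8)  [1]
Total reduced forms: 1 + 2 + 1 + 2 + 2 + 2 + 1 + 1 = 12
h = 12

12


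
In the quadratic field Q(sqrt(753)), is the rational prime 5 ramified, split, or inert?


K = Q(sqrt(753)). Since d mod 4 = 1, disc(K) = 753.
Check p | disc: 753 mod 5 = 3.
p does not divide disc. Compute Legendre symbol (d/p):
3^((5-1)/2) mod 5 = -1
(d/p) = -1, so p is inert: (p) stays prime with e=1, f=2, g=1.
Therefore p is inert.

inert


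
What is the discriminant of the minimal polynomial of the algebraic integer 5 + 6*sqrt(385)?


The element 5 + 6*sqrt(385) has minimal polynomial:
x^2 - 10*x - 13835
Discriminant = (-10)^2 - 4*(-13835)
= 100 + 55340
= 55440

55440


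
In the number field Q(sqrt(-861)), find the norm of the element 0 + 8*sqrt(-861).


N(a + b*sqrt(d)) = a^2 - d*b^2
= (0)^2 - (-861)*(8)^2
= 0 + 55104
= 55104

55104


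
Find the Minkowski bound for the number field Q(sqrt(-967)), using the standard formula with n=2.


d = -967, d mod 4 = 1, so disc(K) = d = -967; |disc(K)| = 967
Imaginary quadratic field, so n = 2, s = r2 = 1, r1 = 0
M = (n!/n^n) * (4/pi)^s * sqrt(|disc(K)|) = (2!/2^2) * (4/pi)^1 * sqrt(967)
= 0.5 * 1.273240 * 31.096624
= 19.7967

19.7967


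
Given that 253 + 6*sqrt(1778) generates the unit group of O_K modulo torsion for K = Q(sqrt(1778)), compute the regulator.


epsilon = 253 + 6*sqrt(1778)
= 505.9980
R = ln(505.9980)
= 6.2265

6.2265


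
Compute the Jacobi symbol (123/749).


Compute (123/749) via quadratic reciprocity:
  reciprocity: (123/749) -> +(749/123)
  reduce: (11/123)
  reciprocity: (11/123) -> -(123/11)
  reduce: (2/11)
  pull out 2: (2/11) = -1  (since 11 mod 8 = 3)
  (1/11) = 1
Product of signs = 1

1


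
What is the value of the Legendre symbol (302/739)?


p = 739 is prime, so compute (302/739) with the reciprocity algorithm (Jacobi-symbol steps: pull out 2s via (2/n), flip via reciprocity, reduce):
  pull out 2: (2/739) = -1  (since 739 mod 8 = 3)
  reciprocity: (151/739) -> -(739/151)
  reduce: (135/151)
  reciprocity: (135/151) -> -(151/135)
  reduce: (16/135)
  pull out 2: (2/135) = +1  (since 135 mod 8 = 7)
  pull out 2: (2/135) = +1  (since 135 mod 8 = 7)
  pull out 2: (2/135) = +1  (since 135 mod 8 = 7)
  pull out 2: (2/135) = +1  (since 135 mod 8 = 7)
  (1/135) = 1
Product of signs = -1
(302/739) = -1

-1


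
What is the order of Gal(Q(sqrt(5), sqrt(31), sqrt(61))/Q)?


The 3 square roots of distinct primes are multiplicatively independent over Q,
so [K:Q] = 2^3 and Gal(K/Q) is isomorphic to (Z/2Z)^3.
|Gal| = 2^3 = 8

8


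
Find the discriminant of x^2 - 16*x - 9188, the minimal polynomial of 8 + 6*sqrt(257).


The element 8 + 6*sqrt(257) has minimal polynomial:
x^2 - 16*x - 9188
Discriminant = (-16)^2 - 4*(-9188)
= 256 + 36752
= 37008

37008


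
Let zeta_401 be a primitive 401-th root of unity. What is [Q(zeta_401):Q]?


The degree equals Euler's totient phi(401).
401 = 401
phi(401) = 400

400


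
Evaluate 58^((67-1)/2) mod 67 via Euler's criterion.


p = 67 is prime and the exponent is (p-1)/2 = 33, so by Euler's criterion 58^33 = (58/67) = +1 or -1 mod 67.
Compute by square-and-multiply:
  33 = 32 + 1 (binary 100001)
  Repeated squaring mod 67: 58^1 = 58, 58^2 = 14, 58^4 = 62, 58^8 = 25, 58^16 = 22, 58^32 = 15
  58^33 = 58^32 * 58^1 = 15 * 58 mod 67
    15 * 58 = 870 = 66 mod 67
  58^33 = 66 mod 67
Result 66 = p - 1 = -1 mod 67: 58 is a quadratic non-residue mod 67. As a residue in [0, p-1] the value is 66.
58^33 mod 67 = 66

66


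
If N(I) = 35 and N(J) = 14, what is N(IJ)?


N(IJ) = N(I) * N(J)
= 35 * 14
= 490

490


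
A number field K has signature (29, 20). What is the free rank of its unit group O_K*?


By Dirichlet's unit theorem:
rank = r1 + r2 - 1
= 29 + 20 - 1
= 48

48


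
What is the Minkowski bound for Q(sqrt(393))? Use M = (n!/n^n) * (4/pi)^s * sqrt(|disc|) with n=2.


d = 393, d mod 4 = 1, so disc(K) = d = 393; |disc(K)| = 393
Real quadratic field, so n = 2, s = r2 = 0, r1 = 2
M = (n!/n^n) * (4/pi)^s * sqrt(|disc(K)|) = (2!/2^2) * (4/pi)^0 * sqrt(393)
= 0.5 * 1.000000 * 19.824228
= 9.9121

9.9121


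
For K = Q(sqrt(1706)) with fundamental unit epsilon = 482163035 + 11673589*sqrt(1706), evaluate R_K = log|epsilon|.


epsilon = 482163035 + 11673589*sqrt(1706)
= 9.6433e+08
R = ln(9.6433e+08)
= 20.6869

20.6869


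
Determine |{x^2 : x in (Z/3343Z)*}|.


For prime p, the number of non-zero quadratic residues is (p-1)/2.
= (3343-1)/2
= 1671

1671


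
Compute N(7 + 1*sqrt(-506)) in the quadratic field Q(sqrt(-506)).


N(a + b*sqrt(d)) = a^2 - d*b^2
= (7)^2 - (-506)*(1)^2
= 49 + 506
= 555

555


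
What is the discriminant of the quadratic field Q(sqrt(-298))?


For K = Q(sqrt(d)) with d squarefree: disc(K) = d if d = 1 mod 4, and disc(K) = 4d if d = 2 or 3 mod 4.
Here d = -298, and d mod 4 = 2.
d = 2 mod 4, not 1 (O_K = Z[sqrt(d)]), so disc(K) = 4d = 4 * (-298) = -1192

-1192


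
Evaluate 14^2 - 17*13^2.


x^2 - d*y^2
= 14^2 - 17*13^2
= 196 - 2873
= -2677

-2677


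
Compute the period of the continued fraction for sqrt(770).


Run the CF algorithm for sqrt(770).
a_0 = floor(sqrt(770)) = 27; set m_0=0, q_0=1.
Recurrence: m' = q*a - m,  q' = (d - m'^2)/q,  a' = floor((a_0 + m')/q').
  step 1: m=27, q=41, a=1
  step 2: m=14, q=14, a=2
  step 3: m=14, q=41, a=1
  step 4: m=27, q=1, a=54
a_4 = 2*a_0 = 54, so the period closes here.
sqrt(770) = [27; 1, 2, 1, 54]
Period length = 4

4


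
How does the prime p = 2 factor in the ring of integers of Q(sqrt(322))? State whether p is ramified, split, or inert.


K = Q(sqrt(322)). Since d mod 4 = 2, disc(K) = 1288.
Check p | disc: 1288 mod 2 = 0.
p divides disc, so p ramifies: (p) = P^2 with e=2, f=1, g=1.
Therefore p is ramified.

ramified


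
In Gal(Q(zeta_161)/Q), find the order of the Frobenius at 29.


The Frobenius at p in Gal(Q(zeta_n)/Q) = (Z/nZ)* is the class of p, so its order is ord_161(29), the smallest k >= 1 with 29^k = 1 mod 161.
n = 161 = 7 * 23, phi(161) = 132; the order divides phi(n).
Divisors of 132: 1, 2, 3, 4, 6, 11, 12, 22, 33, 44, 66, 132
Repeated squaring mod 161: 29^1 = 29, 29^2 = 36, 29^4 = 8, 29^8 = 64, 29^16 = 71, 29^32 = 50, 29^64 = 85, 29^128 = 141
Test divisors in increasing order:
  k=1: 29^1 = 29 mod 161
  k=2: 29^2 = 36 mod 161
  k=3: 29^3 = 36 * 29 = 78 mod 161
  k=4: 29^4 = 8 mod 161
  k=6: 29^6 = 8 * 36 = 127 mod 161
  k=11: 29^11 = 64 * 36 * 29 = 1 mod 161  <- first divisor giving 1
Order = 11

11


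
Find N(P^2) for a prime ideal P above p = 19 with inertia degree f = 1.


N(P^a) = p^(a*f)
= 19^(2*1)
= 19^2
= 361

361


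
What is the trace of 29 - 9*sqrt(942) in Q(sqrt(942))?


Tr(a + b*sqrt(d)) = (a + b*sqrt(d)) + (a - b*sqrt(d)) = 2a
= 2 * (29)
= 58

58


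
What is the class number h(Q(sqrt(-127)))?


K = Q(sqrt(-127)). d mod 4 = 1, so D = disc(K) = d = -127
h(K) equals the number of primitive reduced positive-definite forms (a, b, c) = a*x^2 + b*x*y + c*y^2 with b^2 - 4ac = D,
where reduced means |b| <= a <= c, with b >= 0 whenever |b| = a or a = c, and primitive means gcd(a, b, c) = 1.
Reduced forces 3a^2 <= |D| = 127, so 1 <= a <= 6; b must have the parity of D, and c = (b^2 - D)/(4a) must be an integer >= a.
Enumerate a = 1..6, b in [-a, a]:
  a=1: (1, 1, 32)  [1]
  a=2: (2, -1, 16), (2, 1, 16)  [2]
  a=3: none
  a=4: (4, -1, 8), (4, 1, 8)  [2]
  a=5..6: none
Total reduced forms: 1 + 2 + 2 = 5
h = 5

5


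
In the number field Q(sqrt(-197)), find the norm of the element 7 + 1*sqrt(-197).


N(a + b*sqrt(d)) = a^2 - d*b^2
= (7)^2 - (-197)*(1)^2
= 49 + 197
= 246

246


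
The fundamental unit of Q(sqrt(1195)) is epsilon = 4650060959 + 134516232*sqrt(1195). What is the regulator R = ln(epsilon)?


epsilon = 4650060959 + 134516232*sqrt(1195)
= 9.3001e+09
R = ln(9.3001e+09)
= 22.9533

22.9533


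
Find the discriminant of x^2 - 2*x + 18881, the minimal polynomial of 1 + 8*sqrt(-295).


The element 1 + 8*sqrt(-295) has minimal polynomial:
x^2 - 2*x + 18881
Discriminant = (-2)^2 - 4*(18881)
= 4 - 75524
= -75520

-75520


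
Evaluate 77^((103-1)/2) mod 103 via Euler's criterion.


p = 103 is prime and the exponent is (p-1)/2 = 51, so by Euler's criterion 77^51 = (77/103) = +1 or -1 mod 103.
Compute by square-and-multiply:
  51 = 32 + 16 + 2 + 1 (binary 110011)
  Repeated squaring mod 103: 77^1 = 77, 77^2 = 58, 77^4 = 68, 77^8 = 92, 77^16 = 18, 77^32 = 15
  77^51 = 77^32 * 77^16 * 77^2 * 77^1 = 15 * 18 * 58 * 77 mod 103
    15 * 18 = 270 = 64 mod 103
    64 * 58 = 3712 = 4 mod 103
    4 * 77 = 308 = 102 mod 103
  77^51 = 102 mod 103
Result 102 = p - 1 = -1 mod 103: 77 is a quadratic non-residue mod 103. As a residue in [0, p-1] the value is 102.
77^51 mod 103 = 102

102


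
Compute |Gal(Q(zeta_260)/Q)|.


|Gal(Q(zeta_260)/Q)| = phi(260)
= 96

96


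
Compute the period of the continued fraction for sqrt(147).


Run the CF algorithm for sqrt(147).
a_0 = floor(sqrt(147)) = 12; set m_0=0, q_0=1.
Recurrence: m' = q*a - m,  q' = (d - m'^2)/q,  a' = floor((a_0 + m')/q').
  step 1: m=12, q=3, a=8
  step 2: m=12, q=1, a=24
a_2 = 2*a_0 = 24, so the period closes here.
sqrt(147) = [12; 8, 24]
Period length = 2

2


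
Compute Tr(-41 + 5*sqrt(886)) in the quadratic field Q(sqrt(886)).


Tr(a + b*sqrt(d)) = (a + b*sqrt(d)) + (a - b*sqrt(d)) = 2a
= 2 * (-41)
= -82

-82


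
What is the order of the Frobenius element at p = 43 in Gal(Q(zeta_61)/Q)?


The Frobenius at p in Gal(Q(zeta_n)/Q) = (Z/nZ)* is the class of p, so its order is ord_61(43), the smallest k >= 1 with 43^k = 1 mod 61.
n = 61 = 61, phi(61) = 60; the order divides phi(n).
Divisors of 60: 1, 2, 3, 4, 5, 6, 10, 12, 15, 20, 30, 60
Repeated squaring mod 61: 43^1 = 43, 43^2 = 19, 43^4 = 56, 43^8 = 25, 43^16 = 15, 43^32 = 42
Test divisors in increasing order:
  k=1: 43^1 = 43 mod 61
  k=2: 43^2 = 19 mod 61
  k=3: 43^3 = 19 * 43 = 24 mod 61
  k=4: 43^4 = 56 mod 61
  k=5: 43^5 = 56 * 43 = 29 mod 61
  k=6: 43^6 = 56 * 19 = 27 mod 61
  k=10: 43^10 = 25 * 19 = 48 mod 61
  k=12: 43^12 = 25 * 56 = 58 mod 61
  k=15: 43^15 = 25 * 56 * 19 * 43 = 50 mod 61
  k=20: 43^20 = 15 * 56 = 47 mod 61
  k=30: 43^30 = 15 * 25 * 56 * 19 = 60 mod 61
  k=60: 43^60 = 42 * 15 * 25 * 56 = 1 mod 61  <- first divisor giving 1
Order = 60

60


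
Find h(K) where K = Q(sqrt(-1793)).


K = Q(sqrt(-1793)). d mod 4 = 3, so D = disc(K) = 4d = -7172
h(K) equals the number of primitive reduced positive-definite forms (a, b, c) = a*x^2 + b*x*y + c*y^2 with b^2 - 4ac = D,
where reduced means |b| <= a <= c, with b >= 0 whenever |b| = a or a = c, and primitive means gcd(a, b, c) = 1.
Reduced forces 3a^2 <= |D| = 7172, so 1 <= a <= 48; b must have the parity of D, and c = (b^2 - D)/(4a) must be an integer >= a.
Enumerate a = 1..48, b in [-a, a]:
  a=1: (1, 0, 1793)  [1]
  a=2: (2, 2, 897)  [1]
  a=3: (3, -2, 598), (3, 2, 598)  [2]
  a=4..5: none
  a=6: (6, -2, 299), (6, 2, 299)  [2]
  a=7..8: none
  a=9: (9, -8, 201), (9, 8, 201)  [2]
  a=10: none
  a=11: (11, 0, 163)  [1]
  a=12: none
  a=13: (13, -2, 138), (13, 2, 138)  [2]
  a=14..16: none
  a=17: (17, -6, 106), (17, 6, 106)  [2]
  a=18: (18, -10, 101), (18, 10, 101)  [2]
  a=19..21: none
  a=22: (22, 22, 87)  [1]
  a=23: (23, -2, 78), (23, 2, 78)  [2]
  a=24..25: none
  a=26: (26, -2, 69), (26, 2, 69)  [2]
  a=27: (27, -8, 67), (27, 8, 67)  [2]
  a=28: none
  a=29: (29, -22, 66), (29, 22, 66)  [2]
  a=30: none
  a=31: (31, -12, 59), (31, 12, 59)  [2]
  a=32: none
  a=33: (33, -22, 58), (33, 22, 58)  [2]
  a=34: (34, -6, 53), (34, 6, 53)  [2]
  a=35..38: none
  a=39: (39, -28, 51), (39, -2, 46), (39, 2, 46), (39, 28, 51)  [4]
  a=40..42: none
  a=43: (43, -40, 51), (43, 40, 51)  [2]
  a=44..48: none
Total reduced forms: 1 + 1 + 2 + 2 + 2 + 1 + 2 + 2 + 2 + 1 + 2 + 2 + 2 + 2 + 2 + 2 + 2 + 4 + 2 = 36
h = 36

36


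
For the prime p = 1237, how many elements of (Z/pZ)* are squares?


For prime p, the number of non-zero quadratic residues is (p-1)/2.
= (1237-1)/2
= 618

618


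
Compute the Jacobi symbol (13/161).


Compute (13/161) via quadratic reciprocity:
  reciprocity: (13/161) -> +(161/13)
  reduce: (5/13)
  reciprocity: (5/13) -> +(13/5)
  reduce: (3/5)
  reciprocity: (3/5) -> +(5/3)
  reduce: (2/3)
  pull out 2: (2/3) = -1  (since 3 mod 8 = 3)
  (1/3) = 1
Product of signs = -1

-1


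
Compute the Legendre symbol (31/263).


p = 263 is prime, so compute (31/263) with the reciprocity algorithm (Jacobi-symbol steps: pull out 2s via (2/n), flip via reciprocity, reduce):
  reciprocity: (31/263) -> -(263/31)
  reduce: (15/31)
  reciprocity: (15/31) -> -(31/15)
  reduce: (1/15)
  (1/15) = 1
Product of signs = 1
(31/263) = 1

1


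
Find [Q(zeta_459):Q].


The degree equals Euler's totient phi(459).
459 = 3^3 * 17
phi(459) = 288

288


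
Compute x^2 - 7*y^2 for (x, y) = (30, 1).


x^2 - d*y^2
= 30^2 - 7*1^2
= 900 - 7
= 893

893


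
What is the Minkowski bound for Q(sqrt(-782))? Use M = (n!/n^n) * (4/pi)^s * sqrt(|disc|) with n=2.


d = -782, d mod 4 = 2, so disc(K) = 4d = -3128; |disc(K)| = 3128
Imaginary quadratic field, so n = 2, s = r2 = 1, r1 = 0
M = (n!/n^n) * (4/pi)^s * sqrt(|disc(K)|) = (2!/2^2) * (4/pi)^1 * sqrt(3128)
= 0.5 * 1.273240 * 55.928526
= 35.6052

35.6052


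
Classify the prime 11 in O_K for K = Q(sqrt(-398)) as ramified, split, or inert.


K = Q(sqrt(-398)). Since d mod 4 = 2, disc(K) = -1592.
Check p | disc: -1592 mod 11 = 3.
p does not divide disc. Compute Legendre symbol (d/p):
9^((11-1)/2) mod 11 = 1
(d/p) = 1, so p splits: (p) = P*P' with e=1, f=1, g=2.
Therefore p is split.

split


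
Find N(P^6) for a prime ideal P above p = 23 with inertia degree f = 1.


N(P^a) = p^(a*f)
= 23^(6*1)
= 23^6
= 148035889

148035889


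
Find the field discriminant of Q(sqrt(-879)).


For K = Q(sqrt(d)) with d squarefree: disc(K) = d if d = 1 mod 4, and disc(K) = 4d if d = 2 or 3 mod 4.
Here d = -879, and d mod 4 = 1.
d = 1 mod 4 (O_K = Z[(1+sqrt(d))/2]), so disc(K) = d = -879

-879


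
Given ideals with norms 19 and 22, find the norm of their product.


N(IJ) = N(I) * N(J)
= 19 * 22
= 418

418


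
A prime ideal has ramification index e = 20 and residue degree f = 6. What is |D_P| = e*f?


|D_P| = e * f
= 20 * 6
= 120

120
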